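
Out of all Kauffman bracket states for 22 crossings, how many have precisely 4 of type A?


We choose which 4 of 22 crossings get A-smoothings.
C(22, 4) = 22! / (4! * 18!)
= 7315

7315


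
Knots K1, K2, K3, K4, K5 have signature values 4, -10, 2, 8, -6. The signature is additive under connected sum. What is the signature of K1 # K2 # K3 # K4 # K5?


The signature is additive under connected sum.
signature(K1 # K2 # K3 # K4 # K5) = (4) + (-10) + (2) + (8) + (-6)
= -2

-2


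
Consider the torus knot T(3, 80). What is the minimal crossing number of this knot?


For a torus knot T(p, q) with gcd(p,q)=1,
the crossing number is min(p*(q-1), q*(p-1)).
p*(q-1) = 3*79 = 237
q*(p-1) = 80*2 = 160
min(237, 160) = 160

160


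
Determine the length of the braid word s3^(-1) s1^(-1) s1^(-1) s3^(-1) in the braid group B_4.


The word length counts the number of generators (including inverses).
Listing each generator: s3^(-1), s1^(-1), s1^(-1), s3^(-1)
There are 4 generators in this braid word.

4


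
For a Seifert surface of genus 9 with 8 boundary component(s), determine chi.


chi = 2 - 2g - b
= 2 - 2*9 - 8
= 2 - 18 - 8 = -24

-24


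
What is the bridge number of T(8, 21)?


The bridge number of T(p,q) is min(p,q).
min(8, 21) = 8

8


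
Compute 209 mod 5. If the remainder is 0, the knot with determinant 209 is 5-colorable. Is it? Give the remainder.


Step 1: A knot is p-colorable if and only if p divides its determinant.
Step 2: Compute 209 mod 5.
209 = 41 * 5 + 4
Step 3: 209 mod 5 = 4
Step 4: The knot is 5-colorable: no

4


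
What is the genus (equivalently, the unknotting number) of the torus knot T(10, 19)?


For a torus knot T(p,q), both the unknotting number and genus equal (p-1)(q-1)/2.
= (10-1)(19-1)/2
= 9*18/2
= 162/2 = 81

81


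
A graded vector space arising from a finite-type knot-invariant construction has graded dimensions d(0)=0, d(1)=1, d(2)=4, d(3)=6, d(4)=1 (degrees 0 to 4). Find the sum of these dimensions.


Total dimension = d(0) + d(1) + ... + d(4)
= 0 + 1 + 4 + 6 + 1
= 12

12


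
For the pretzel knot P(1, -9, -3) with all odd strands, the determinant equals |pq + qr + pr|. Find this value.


Step 1: Compute pq + qr + pr.
pq = 1*(-9) = -9
qr = (-9)*(-3) = 27
pr = 1*(-3) = -3
pq + qr + pr = -9 + 27 + (-3) = 15
Step 2: Take absolute value.
det(P(1,-9,-3)) = |15| = 15

15


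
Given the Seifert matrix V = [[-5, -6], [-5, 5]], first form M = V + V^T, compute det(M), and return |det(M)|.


Step 1: Form V + V^T where V = [[-5, -6], [-5, 5]]
  V^T = [[-5, -5], [-6, 5]]
  V + V^T = [[-10, -11], [-11, 10]]
Step 2: det(V + V^T) = (-10)*10 - (-11)*(-11)
  = -100 - 121 = -221
Step 3: Knot determinant = |det(V + V^T)| = |-221| = 221

221


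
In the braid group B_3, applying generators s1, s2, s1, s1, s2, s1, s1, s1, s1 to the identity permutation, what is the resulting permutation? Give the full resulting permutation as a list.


Starting with identity [1, 2, 3].
Apply generators in sequence:
  After s1: [2, 1, 3]
  After s2: [2, 3, 1]
  After s1: [3, 2, 1]
  After s1: [2, 3, 1]
  After s2: [2, 1, 3]
  After s1: [1, 2, 3]
  After s1: [2, 1, 3]
  After s1: [1, 2, 3]
  After s1: [2, 1, 3]
Final permutation: [2, 1, 3]

[2, 1, 3]


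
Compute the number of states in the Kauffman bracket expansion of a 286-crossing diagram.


Each crossing contributes 2 choices (A-smoothing or B-smoothing).
Total states = 2^286 = 124330809102446660538845562036705210025114037699336929360115994223289874253133343883264

124330809102446660538845562036705210025114037699336929360115994223289874253133343883264


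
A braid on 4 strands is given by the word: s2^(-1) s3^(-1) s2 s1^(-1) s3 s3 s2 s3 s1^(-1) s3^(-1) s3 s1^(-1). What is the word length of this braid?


The word length counts the number of generators (including inverses).
Listing each generator: s2^(-1), s3^(-1), s2, s1^(-1), s3, s3, s2, s3, s1^(-1), s3^(-1), s3, s1^(-1)
There are 12 generators in this braid word.

12


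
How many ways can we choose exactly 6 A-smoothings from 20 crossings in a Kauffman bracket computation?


We choose which 6 of 20 crossings get A-smoothings.
C(20, 6) = 20! / (6! * 14!)
= 38760

38760


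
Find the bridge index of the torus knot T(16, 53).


The bridge number of T(p,q) is min(p,q).
min(16, 53) = 16

16


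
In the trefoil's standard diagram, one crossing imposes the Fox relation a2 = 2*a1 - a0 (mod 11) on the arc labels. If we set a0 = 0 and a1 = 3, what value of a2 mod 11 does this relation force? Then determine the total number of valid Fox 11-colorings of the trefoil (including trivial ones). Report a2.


Step 1: Apply the given crossing relation 2*a1 - a0 - a2 = 0 (mod 11).
  a2 = 2*a1 - a0 mod 11
  a2 = 2*3 - 0 mod 11
  a2 = 6 - 0 mod 11
  a2 = 6 mod 11 = 6
Step 2: The trefoil has determinant 3.
  Number of Fox p-colorings (p prime) is p^2 if p = 3, else p.
  Since 11 does not divide 3, only trivial (constant) colorings exist.
  (So the trial a0 = 0, a1 = 3 with a0 != a1 does NOT extend to a valid coloring of the whole trefoil: the other two crossing relations require 3*(a1 - a0) = 0 (mod 11), which fails.)
  Total colorings = 11
Step 3: a2 = 6, total Fox 11-colorings = 11

6


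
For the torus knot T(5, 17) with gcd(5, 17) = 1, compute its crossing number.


For a torus knot T(p, q) with gcd(p,q)=1,
the crossing number is min(p*(q-1), q*(p-1)).
p*(q-1) = 5*16 = 80
q*(p-1) = 17*4 = 68
min(80, 68) = 68

68


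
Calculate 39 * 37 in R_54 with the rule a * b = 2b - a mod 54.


39 * 37 = 2*37 - 39 mod 54
= 74 - 39 mod 54
= 35 mod 54 = 35

35


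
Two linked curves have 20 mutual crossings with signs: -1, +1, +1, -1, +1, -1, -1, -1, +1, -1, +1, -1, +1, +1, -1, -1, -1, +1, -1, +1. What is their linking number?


Step 1: Count positive crossings: 9
Step 2: Count negative crossings: 11
Step 3: Sum of signs = 9 - 11 = -2
Step 4: Linking number = sum/2 = -2/2 = -1

-1


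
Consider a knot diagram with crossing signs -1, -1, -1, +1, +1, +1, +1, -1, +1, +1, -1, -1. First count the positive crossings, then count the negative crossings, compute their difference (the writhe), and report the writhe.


Step 1: Count positive crossings (+1).
Positive crossings: 6
Step 2: Count negative crossings (-1).
Negative crossings: 6
Step 3: Writhe = (positive) - (negative)
w = 6 - 6 = 0
Step 4: |w| = 0, and w is zero

0


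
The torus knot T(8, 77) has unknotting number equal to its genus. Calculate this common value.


For a torus knot T(p,q), both the unknotting number and genus equal (p-1)(q-1)/2.
= (8-1)(77-1)/2
= 7*76/2
= 532/2 = 266

266


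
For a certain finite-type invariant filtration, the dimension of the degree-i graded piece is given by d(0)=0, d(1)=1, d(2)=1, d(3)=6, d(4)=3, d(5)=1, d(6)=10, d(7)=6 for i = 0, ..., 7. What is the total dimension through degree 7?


Total dimension = d(0) + d(1) + ... + d(7)
= 0 + 1 + 1 + 6 + 3 + 1 + 10 + 6
= 28

28


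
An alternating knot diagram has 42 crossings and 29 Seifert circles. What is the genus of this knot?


For alternating knots, g = (c - s + 1)/2.
= (42 - 29 + 1)/2
= 14/2 = 7

7


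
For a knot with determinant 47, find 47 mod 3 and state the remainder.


Step 1: A knot is p-colorable if and only if p divides its determinant.
Step 2: Compute 47 mod 3.
47 = 15 * 3 + 2
Step 3: 47 mod 3 = 2
Step 4: The knot is 3-colorable: no

2


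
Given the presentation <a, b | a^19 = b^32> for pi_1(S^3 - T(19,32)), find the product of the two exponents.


The relation is a^19 = b^32.
Product of exponents = 19 * 32
= 608

608


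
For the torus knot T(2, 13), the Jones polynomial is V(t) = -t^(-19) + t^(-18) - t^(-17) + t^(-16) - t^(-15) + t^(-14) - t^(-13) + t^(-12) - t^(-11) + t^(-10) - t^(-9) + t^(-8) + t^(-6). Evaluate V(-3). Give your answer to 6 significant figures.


Substituting t = -3 into V(t) = -t^(-19) + t^(-18) - t^(-17) + t^(-16) - t^(-15) + t^(-14) - t^(-13) + t^(-12) - t^(-11) + t^(-10) - t^(-9) + t^(-8) + t^(-6):
  (-)t^(-19) = 8.60392e-10
  (+)t^(-18) = 2.58117e-09
  (-)t^(-17) = 7.74352e-09
  (+)t^(-16) = 2.32306e-08
  (-)t^(-15) = 6.96917e-08
  (+)t^(-14) = 2.09075e-07
  (-)t^(-13) = 6.27225e-07
  (+)t^(-12) = 1.88168e-06
  (-)t^(-11) = 5.64503e-06
  (+)t^(-10) = 1.69351e-05
  (-)t^(-9) = 5.08053e-05
  (+)t^(-8) = 0.000152416
  (+)t^(-6) = 0.00137174
Sum = (8.60392e-10) + (2.58117e-09) + (7.74352e-09) + (2.32306e-08) + (6.96917e-08) + (2.09075e-07) + (6.27225e-07) + (1.88168e-06) + (5.64503e-06) + (1.69351e-05) + (5.08053e-05) + (0.000152416) + (0.00137174)
= 0.001600365368
Rounded to 6 significant figures: 0.00160037

0.00160037


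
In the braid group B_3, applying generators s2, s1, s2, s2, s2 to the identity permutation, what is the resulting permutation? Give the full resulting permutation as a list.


Starting with identity [1, 2, 3].
Apply generators in sequence:
  After s2: [1, 3, 2]
  After s1: [3, 1, 2]
  After s2: [3, 2, 1]
  After s2: [3, 1, 2]
  After s2: [3, 2, 1]
Final permutation: [3, 2, 1]

[3, 2, 1]


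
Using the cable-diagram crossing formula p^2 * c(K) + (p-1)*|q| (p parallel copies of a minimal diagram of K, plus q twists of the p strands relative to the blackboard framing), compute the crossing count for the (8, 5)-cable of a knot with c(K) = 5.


Step 1: Each of the c(K) crossings of the companion diagram becomes p*p = p^2 crossings among the p parallel strands, and each of the |q| twists s_1 s_2 ... s_(p-1) adds (p-1) crossings.
  Crossings = p^2 * c(K) + (p-1)*|q|
Step 2: = 8^2 * 5 + (8-1)*5
Step 3: = 64*5 + 7*5
Step 4: = 320 + 35 = 355

355


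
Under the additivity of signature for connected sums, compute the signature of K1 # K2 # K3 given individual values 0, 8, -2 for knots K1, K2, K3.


The signature is additive under connected sum.
signature(K1 # K2 # K3) = (0) + (8) + (-2)
= 6

6


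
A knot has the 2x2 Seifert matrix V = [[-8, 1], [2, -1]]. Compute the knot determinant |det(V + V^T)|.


Step 1: Form V + V^T where V = [[-8, 1], [2, -1]]
  V^T = [[-8, 2], [1, -1]]
  V + V^T = [[-16, 3], [3, -2]]
Step 2: det(V + V^T) = (-16)*(-2) - 3*3
  = 32 - 9 = 23
Step 3: Knot determinant = |det(V + V^T)| = |23| = 23

23


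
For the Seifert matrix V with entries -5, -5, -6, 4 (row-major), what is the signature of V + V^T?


Step 1: V + V^T = [[-10, -11], [-11, 8]]
Step 2: trace = -2, det = -201
Step 3: Discriminant = (-2)^2 - 4*(-201) = 808
Step 4: Eigenvalues: 13.2127, -15.2127
Step 5: Signature = (# positive eigenvalues) - (# negative eigenvalues) = 0

0


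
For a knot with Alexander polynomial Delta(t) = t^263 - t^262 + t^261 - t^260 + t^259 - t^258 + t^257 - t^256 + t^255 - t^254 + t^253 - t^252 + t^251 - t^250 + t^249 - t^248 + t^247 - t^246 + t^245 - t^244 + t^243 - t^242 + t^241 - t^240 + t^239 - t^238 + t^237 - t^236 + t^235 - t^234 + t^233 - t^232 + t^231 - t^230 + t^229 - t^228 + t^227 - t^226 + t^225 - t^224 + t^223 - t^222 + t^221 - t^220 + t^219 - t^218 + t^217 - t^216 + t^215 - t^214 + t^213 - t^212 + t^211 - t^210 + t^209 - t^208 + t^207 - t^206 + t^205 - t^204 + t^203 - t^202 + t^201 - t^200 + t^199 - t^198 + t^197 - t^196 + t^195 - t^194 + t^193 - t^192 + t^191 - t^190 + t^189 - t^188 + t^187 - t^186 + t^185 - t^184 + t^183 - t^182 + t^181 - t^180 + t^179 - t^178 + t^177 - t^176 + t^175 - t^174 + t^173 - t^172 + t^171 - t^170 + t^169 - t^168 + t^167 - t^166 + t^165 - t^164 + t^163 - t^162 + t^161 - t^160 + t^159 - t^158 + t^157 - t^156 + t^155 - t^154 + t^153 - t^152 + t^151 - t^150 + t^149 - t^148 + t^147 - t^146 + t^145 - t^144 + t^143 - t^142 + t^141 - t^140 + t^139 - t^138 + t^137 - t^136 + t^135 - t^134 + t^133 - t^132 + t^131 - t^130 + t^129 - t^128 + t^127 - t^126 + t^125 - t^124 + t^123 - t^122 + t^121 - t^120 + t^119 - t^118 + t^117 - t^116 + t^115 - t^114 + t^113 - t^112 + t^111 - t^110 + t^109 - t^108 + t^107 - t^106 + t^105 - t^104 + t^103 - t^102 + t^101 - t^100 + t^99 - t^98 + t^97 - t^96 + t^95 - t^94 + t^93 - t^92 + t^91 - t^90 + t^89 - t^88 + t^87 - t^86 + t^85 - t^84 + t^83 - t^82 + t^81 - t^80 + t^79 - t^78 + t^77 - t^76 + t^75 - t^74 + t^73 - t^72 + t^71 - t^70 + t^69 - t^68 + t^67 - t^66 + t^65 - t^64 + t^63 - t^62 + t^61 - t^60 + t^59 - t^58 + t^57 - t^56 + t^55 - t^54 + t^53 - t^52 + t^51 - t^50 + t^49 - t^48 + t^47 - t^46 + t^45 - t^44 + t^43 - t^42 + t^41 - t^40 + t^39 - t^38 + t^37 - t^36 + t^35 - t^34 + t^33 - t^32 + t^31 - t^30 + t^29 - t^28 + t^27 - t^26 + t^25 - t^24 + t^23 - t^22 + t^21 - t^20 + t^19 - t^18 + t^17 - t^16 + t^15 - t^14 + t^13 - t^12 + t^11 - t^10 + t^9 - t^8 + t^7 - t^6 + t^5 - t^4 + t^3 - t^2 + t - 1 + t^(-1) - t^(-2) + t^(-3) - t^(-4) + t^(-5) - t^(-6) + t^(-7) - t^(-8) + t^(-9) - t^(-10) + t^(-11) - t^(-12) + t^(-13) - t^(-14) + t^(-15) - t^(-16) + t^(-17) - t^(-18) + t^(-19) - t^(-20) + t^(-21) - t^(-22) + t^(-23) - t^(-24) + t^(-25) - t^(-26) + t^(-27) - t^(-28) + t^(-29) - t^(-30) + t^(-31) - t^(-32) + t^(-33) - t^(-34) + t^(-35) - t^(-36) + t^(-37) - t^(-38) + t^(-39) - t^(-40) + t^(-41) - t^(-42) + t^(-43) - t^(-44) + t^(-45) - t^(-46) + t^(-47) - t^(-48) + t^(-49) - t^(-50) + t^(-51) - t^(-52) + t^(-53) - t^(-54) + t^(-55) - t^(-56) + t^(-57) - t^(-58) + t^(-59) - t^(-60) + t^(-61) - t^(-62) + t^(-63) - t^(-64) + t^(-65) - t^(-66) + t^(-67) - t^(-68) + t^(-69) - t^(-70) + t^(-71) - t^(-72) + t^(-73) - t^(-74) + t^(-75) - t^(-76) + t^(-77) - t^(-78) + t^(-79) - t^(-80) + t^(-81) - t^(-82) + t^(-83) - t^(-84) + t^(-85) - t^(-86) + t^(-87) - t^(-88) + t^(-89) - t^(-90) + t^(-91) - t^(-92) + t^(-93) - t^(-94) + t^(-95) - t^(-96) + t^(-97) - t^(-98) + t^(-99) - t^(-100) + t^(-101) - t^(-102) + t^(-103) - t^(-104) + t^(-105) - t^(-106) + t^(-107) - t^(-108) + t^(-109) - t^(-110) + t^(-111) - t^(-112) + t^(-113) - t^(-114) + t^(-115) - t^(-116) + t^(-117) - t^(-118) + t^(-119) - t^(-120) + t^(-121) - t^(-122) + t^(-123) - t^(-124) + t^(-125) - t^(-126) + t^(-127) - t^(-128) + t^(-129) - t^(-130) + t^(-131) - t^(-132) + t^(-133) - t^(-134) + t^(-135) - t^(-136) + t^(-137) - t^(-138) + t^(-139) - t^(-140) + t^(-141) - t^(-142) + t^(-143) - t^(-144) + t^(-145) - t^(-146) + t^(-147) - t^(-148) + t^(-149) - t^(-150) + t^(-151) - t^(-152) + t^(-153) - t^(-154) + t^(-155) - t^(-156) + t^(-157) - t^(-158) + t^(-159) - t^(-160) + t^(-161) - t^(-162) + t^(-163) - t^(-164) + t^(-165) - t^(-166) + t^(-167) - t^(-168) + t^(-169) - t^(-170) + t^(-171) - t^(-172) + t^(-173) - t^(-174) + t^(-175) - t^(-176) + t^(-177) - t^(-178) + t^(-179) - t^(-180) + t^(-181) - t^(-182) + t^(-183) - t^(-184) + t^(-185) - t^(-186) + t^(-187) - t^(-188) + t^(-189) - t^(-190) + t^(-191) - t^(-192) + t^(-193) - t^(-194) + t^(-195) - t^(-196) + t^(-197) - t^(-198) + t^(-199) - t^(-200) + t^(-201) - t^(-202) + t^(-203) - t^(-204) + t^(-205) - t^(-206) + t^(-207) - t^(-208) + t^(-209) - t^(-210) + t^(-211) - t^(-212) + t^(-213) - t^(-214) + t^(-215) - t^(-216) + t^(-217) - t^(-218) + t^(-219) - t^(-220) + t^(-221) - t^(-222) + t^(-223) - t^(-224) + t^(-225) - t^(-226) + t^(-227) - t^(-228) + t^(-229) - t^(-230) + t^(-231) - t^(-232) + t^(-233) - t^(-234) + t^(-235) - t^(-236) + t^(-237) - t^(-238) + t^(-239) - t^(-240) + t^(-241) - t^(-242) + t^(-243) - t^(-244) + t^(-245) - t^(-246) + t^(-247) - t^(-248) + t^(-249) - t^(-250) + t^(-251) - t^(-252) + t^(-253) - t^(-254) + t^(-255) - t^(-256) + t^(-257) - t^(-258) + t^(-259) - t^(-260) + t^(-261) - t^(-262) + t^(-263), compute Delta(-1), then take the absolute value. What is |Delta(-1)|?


Step 1: The polynomial has 527 terms with alternating signs, exponents from 263 down to -263.
Step 2: Substitute t = -1. The i-th term has coefficient (-1)^i and exponent (m-i),
  so its value is (-1)^i * (-1)^(m-i) = (-1)^m = -1 for every i.
Step 3: All 527 terms equal -1, so Delta(-1) = 527 * (-1) = -527
Step 4: |Delta(-1)| = 527

527


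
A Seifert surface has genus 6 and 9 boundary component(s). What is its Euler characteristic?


chi = 2 - 2g - b
= 2 - 2*6 - 9
= 2 - 12 - 9 = -19

-19


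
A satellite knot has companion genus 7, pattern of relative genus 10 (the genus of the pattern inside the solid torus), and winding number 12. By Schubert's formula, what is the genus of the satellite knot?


Schubert: g(satellite) = g_rel(pattern) + |winding| * g(companion),
where g_rel(pattern) is the genus of the pattern relative to the solid torus.
= 10 + 12 * 7
= 10 + 84 = 94

94


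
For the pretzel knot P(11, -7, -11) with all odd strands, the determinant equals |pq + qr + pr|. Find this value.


Step 1: Compute pq + qr + pr.
pq = 11*(-7) = -77
qr = (-7)*(-11) = 77
pr = 11*(-11) = -121
pq + qr + pr = -77 + 77 + (-121) = -121
Step 2: Take absolute value.
det(P(11,-7,-11)) = |-121| = 121

121


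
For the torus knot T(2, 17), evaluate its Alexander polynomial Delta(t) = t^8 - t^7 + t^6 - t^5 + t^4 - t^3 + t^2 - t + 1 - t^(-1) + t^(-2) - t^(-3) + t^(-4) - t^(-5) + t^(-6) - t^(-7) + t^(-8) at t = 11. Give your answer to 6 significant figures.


Substituting t = 11 into Delta(t) = t^8 - t^7 + t^6 - t^5 + t^4 - t^3 + t^2 - t + 1 - t^(-1) + t^(-2) - t^(-3) + t^(-4) - t^(-5) + t^(-6) - t^(-7) + t^(-8):
Term values: (214358881) + (-19487171) + (1771561) + (-161051) + (14641) + (-1331) + (121) + (-11) + (1) + (-0.0909091) + (0.00826446) + (-0.000751315) + (6.83013e-05) + (-6.20921e-06) + (5.64474e-07) + (-5.13158e-08) + (4.66507e-09)
Sum = 196495640.9
Rounded to 6 significant figures: 1.96496e+08

1.96496e+08


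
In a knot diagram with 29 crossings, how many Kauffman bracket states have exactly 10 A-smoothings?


We choose which 10 of 29 crossings get A-smoothings.
C(29, 10) = 29! / (10! * 19!)
= 20030010

20030010


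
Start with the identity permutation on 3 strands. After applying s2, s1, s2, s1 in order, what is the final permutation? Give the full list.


Starting with identity [1, 2, 3].
Apply generators in sequence:
  After s2: [1, 3, 2]
  After s1: [3, 1, 2]
  After s2: [3, 2, 1]
  After s1: [2, 3, 1]
Final permutation: [2, 3, 1]

[2, 3, 1]


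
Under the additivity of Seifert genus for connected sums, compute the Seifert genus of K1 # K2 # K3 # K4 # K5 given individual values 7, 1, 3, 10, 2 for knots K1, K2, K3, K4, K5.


The Seifert genus is additive under connected sum.
Seifert genus(K1 # K2 # K3 # K4 # K5) = (7) + (1) + (3) + (10) + (2)
= 23

23


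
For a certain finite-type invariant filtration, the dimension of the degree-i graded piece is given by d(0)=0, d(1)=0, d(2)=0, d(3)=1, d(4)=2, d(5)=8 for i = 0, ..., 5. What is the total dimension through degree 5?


Total dimension = d(0) + d(1) + ... + d(5)
= 0 + 0 + 0 + 1 + 2 + 8
= 11

11


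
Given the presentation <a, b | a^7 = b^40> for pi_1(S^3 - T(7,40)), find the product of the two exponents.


The relation is a^7 = b^40.
Product of exponents = 7 * 40
= 280

280


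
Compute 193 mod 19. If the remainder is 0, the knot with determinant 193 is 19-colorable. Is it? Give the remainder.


Step 1: A knot is p-colorable if and only if p divides its determinant.
Step 2: Compute 193 mod 19.
193 = 10 * 19 + 3
Step 3: 193 mod 19 = 3
Step 4: The knot is 19-colorable: no

3


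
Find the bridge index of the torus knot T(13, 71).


The bridge number of T(p,q) is min(p,q).
min(13, 71) = 13

13


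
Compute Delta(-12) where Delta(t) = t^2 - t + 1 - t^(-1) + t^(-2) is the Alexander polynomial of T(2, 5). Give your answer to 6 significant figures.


Substituting t = -12 into Delta(t) = t^2 - t + 1 - t^(-1) + t^(-2):
Term values: (144) + (12) + (1) + (0.0833333) + (0.00694444)
Sum = 157.0902778
Rounded to 6 significant figures: 157.09

157.09


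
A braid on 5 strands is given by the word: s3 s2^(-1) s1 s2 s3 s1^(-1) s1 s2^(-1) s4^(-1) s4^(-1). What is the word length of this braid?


The word length counts the number of generators (including inverses).
Listing each generator: s3, s2^(-1), s1, s2, s3, s1^(-1), s1, s2^(-1), s4^(-1), s4^(-1)
There are 10 generators in this braid word.

10


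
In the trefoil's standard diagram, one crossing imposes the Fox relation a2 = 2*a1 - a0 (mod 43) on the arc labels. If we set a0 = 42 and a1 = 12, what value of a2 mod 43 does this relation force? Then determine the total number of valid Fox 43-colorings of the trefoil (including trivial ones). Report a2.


Step 1: Apply the given crossing relation 2*a1 - a0 - a2 = 0 (mod 43).
  a2 = 2*a1 - a0 mod 43
  a2 = 2*12 - 42 mod 43
  a2 = 24 - 42 mod 43
  a2 = -18 mod 43 = 25
Step 2: The trefoil has determinant 3.
  Number of Fox p-colorings (p prime) is p^2 if p = 3, else p.
  Since 43 does not divide 3, only trivial (constant) colorings exist.
  (So the trial a0 = 42, a1 = 12 with a0 != a1 does NOT extend to a valid coloring of the whole trefoil: the other two crossing relations require 3*(a1 - a0) = 0 (mod 43), which fails.)
  Total colorings = 43
Step 3: a2 = 25, total Fox 43-colorings = 43

25


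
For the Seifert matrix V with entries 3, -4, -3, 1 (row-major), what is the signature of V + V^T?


Step 1: V + V^T = [[6, -7], [-7, 2]]
Step 2: trace = 8, det = -37
Step 3: Discriminant = 8^2 - 4*(-37) = 212
Step 4: Eigenvalues: 11.2801, -3.28011
Step 5: Signature = (# positive eigenvalues) - (# negative eigenvalues) = 0

0


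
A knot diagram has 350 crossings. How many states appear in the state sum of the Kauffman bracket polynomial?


Each crossing contributes 2 choices (A-smoothing or B-smoothing).
Total states = 2^350 = 2293498615990071511610820895302086940796564989168281123737588839386922876088484808070018553110125686554624

2293498615990071511610820895302086940796564989168281123737588839386922876088484808070018553110125686554624


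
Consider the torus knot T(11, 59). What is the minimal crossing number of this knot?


For a torus knot T(p, q) with gcd(p,q)=1,
the crossing number is min(p*(q-1), q*(p-1)).
p*(q-1) = 11*58 = 638
q*(p-1) = 59*10 = 590
min(638, 590) = 590

590


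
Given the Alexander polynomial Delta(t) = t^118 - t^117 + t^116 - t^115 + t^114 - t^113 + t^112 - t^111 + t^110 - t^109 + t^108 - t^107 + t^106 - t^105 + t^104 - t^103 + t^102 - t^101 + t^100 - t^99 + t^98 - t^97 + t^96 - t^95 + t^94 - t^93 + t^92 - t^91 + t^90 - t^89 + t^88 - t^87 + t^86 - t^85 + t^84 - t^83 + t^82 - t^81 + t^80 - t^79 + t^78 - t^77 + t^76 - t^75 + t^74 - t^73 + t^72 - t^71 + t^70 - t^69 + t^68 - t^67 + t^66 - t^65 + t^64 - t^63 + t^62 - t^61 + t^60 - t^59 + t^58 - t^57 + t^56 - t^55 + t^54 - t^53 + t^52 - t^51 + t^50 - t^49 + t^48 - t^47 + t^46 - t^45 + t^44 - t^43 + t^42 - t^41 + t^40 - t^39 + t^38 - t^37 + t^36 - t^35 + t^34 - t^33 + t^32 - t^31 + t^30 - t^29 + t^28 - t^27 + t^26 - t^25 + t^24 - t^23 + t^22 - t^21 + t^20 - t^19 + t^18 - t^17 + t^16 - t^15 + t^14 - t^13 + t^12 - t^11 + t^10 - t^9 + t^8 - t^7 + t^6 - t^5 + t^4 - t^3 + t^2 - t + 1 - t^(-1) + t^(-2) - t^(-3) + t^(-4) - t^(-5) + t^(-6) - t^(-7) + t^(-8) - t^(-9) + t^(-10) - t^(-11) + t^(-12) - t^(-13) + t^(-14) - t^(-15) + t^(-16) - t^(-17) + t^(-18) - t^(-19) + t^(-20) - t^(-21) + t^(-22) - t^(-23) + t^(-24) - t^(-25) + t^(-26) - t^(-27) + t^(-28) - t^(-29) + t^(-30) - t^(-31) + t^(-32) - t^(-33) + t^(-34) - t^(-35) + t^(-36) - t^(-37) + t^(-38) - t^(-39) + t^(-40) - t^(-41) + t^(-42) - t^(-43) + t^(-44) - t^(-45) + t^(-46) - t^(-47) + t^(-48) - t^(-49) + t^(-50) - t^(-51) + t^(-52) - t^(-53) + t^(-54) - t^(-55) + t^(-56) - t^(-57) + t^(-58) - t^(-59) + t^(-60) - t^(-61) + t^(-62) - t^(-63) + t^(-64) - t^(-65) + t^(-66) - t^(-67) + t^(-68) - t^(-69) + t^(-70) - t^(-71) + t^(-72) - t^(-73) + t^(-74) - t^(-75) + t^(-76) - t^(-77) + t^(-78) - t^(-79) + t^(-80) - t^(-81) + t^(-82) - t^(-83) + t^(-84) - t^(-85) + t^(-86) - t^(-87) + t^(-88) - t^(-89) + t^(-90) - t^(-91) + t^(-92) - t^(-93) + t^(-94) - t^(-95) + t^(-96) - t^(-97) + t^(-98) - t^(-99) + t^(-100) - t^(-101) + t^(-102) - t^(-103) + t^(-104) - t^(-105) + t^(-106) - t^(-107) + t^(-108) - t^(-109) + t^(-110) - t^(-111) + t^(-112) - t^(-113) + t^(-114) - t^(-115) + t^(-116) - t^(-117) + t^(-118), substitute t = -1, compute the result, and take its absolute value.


Step 1: The polynomial has 237 terms with alternating signs, exponents from 118 down to -118.
Step 2: Substitute t = -1. The i-th term has coefficient (-1)^i and exponent (m-i),
  so its value is (-1)^i * (-1)^(m-i) = (-1)^m = 1 for every i.
Step 3: All 237 terms equal 1, so Delta(-1) = 237 * (1) = 237
Step 4: |Delta(-1)| = 237

237


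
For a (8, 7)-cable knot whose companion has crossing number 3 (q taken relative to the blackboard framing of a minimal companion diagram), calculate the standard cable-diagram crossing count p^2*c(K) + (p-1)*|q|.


Step 1: Each of the c(K) crossings of the companion diagram becomes p*p = p^2 crossings among the p parallel strands, and each of the |q| twists s_1 s_2 ... s_(p-1) adds (p-1) crossings.
  Crossings = p^2 * c(K) + (p-1)*|q|
Step 2: = 8^2 * 3 + (8-1)*7
Step 3: = 64*3 + 7*7
Step 4: = 192 + 49 = 241

241


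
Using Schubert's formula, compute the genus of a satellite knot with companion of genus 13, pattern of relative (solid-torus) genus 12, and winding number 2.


Schubert: g(satellite) = g_rel(pattern) + |winding| * g(companion),
where g_rel(pattern) is the genus of the pattern relative to the solid torus.
= 12 + 2 * 13
= 12 + 26 = 38

38


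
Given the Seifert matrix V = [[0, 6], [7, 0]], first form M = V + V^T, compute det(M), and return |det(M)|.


Step 1: Form V + V^T where V = [[0, 6], [7, 0]]
  V^T = [[0, 7], [6, 0]]
  V + V^T = [[0, 13], [13, 0]]
Step 2: det(V + V^T) = 0*0 - 13*13
  = 0 - 169 = -169
Step 3: Knot determinant = |det(V + V^T)| = |-169| = 169

169


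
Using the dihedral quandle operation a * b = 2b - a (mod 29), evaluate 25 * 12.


25 * 12 = 2*12 - 25 mod 29
= 24 - 25 mod 29
= -1 mod 29 = 28

28


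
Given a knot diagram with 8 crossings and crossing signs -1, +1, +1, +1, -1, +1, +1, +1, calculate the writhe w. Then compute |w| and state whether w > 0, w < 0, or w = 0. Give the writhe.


Step 1: Count positive crossings (+1).
Positive crossings: 6
Step 2: Count negative crossings (-1).
Negative crossings: 2
Step 3: Writhe = (positive) - (negative)
w = 6 - 2 = 4
Step 4: |w| = 4, and w is positive

4


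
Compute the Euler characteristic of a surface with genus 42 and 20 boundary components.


chi = 2 - 2g - b
= 2 - 2*42 - 20
= 2 - 84 - 20 = -102

-102


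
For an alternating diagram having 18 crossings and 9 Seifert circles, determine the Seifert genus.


For alternating knots, g = (c - s + 1)/2.
= (18 - 9 + 1)/2
= 10/2 = 5

5


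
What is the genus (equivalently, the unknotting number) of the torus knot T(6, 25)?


For a torus knot T(p,q), both the unknotting number and genus equal (p-1)(q-1)/2.
= (6-1)(25-1)/2
= 5*24/2
= 120/2 = 60

60


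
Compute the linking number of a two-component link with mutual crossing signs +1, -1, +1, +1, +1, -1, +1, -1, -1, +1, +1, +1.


Step 1: Count positive crossings: 8
Step 2: Count negative crossings: 4
Step 3: Sum of signs = 8 - 4 = 4
Step 4: Linking number = sum/2 = 4/2 = 2

2


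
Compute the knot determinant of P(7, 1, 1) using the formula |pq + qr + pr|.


Step 1: Compute pq + qr + pr.
pq = 7*1 = 7
qr = 1*1 = 1
pr = 7*1 = 7
pq + qr + pr = 7 + 1 + 7 = 15
Step 2: Take absolute value.
det(P(7,1,1)) = |15| = 15

15


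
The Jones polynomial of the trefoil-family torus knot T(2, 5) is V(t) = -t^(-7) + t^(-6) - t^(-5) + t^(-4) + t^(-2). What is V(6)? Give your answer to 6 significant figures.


Substituting t = 6 into V(t) = -t^(-7) + t^(-6) - t^(-5) + t^(-4) + t^(-2):
  (-)t^(-7) = -3.57225e-06
  (+)t^(-6) = 2.14335e-05
  (-)t^(-5) = -0.000128601
  (+)t^(-4) = 0.000771605
  (+)t^(-2) = 0.0277778
Sum = (-3.57225e-06) + (2.14335e-05) + (-0.000128601) + (0.000771605) + (0.0277778)
= 0.02843864312
Rounded to 6 significant figures: 0.0284386

0.0284386


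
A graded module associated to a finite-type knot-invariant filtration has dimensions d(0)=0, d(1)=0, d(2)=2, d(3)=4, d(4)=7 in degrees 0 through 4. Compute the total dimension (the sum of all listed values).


Total dimension = d(0) + d(1) + ... + d(4)
= 0 + 0 + 2 + 4 + 7
= 13

13


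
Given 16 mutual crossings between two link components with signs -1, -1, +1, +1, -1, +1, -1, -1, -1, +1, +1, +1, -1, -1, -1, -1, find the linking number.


Step 1: Count positive crossings: 6
Step 2: Count negative crossings: 10
Step 3: Sum of signs = 6 - 10 = -4
Step 4: Linking number = sum/2 = -4/2 = -2

-2


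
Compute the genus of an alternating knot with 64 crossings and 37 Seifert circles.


For alternating knots, g = (c - s + 1)/2.
= (64 - 37 + 1)/2
= 28/2 = 14

14


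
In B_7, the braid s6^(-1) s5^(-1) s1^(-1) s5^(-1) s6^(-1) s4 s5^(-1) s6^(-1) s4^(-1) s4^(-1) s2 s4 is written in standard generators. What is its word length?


The word length counts the number of generators (including inverses).
Listing each generator: s6^(-1), s5^(-1), s1^(-1), s5^(-1), s6^(-1), s4, s5^(-1), s6^(-1), s4^(-1), s4^(-1), s2, s4
There are 12 generators in this braid word.

12


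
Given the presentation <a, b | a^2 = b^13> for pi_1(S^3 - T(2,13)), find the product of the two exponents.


The relation is a^2 = b^13.
Product of exponents = 2 * 13
= 26

26


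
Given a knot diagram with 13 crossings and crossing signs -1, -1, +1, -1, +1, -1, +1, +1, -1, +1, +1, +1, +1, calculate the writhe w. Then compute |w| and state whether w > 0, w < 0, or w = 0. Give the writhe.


Step 1: Count positive crossings (+1).
Positive crossings: 8
Step 2: Count negative crossings (-1).
Negative crossings: 5
Step 3: Writhe = (positive) - (negative)
w = 8 - 5 = 3
Step 4: |w| = 3, and w is positive

3


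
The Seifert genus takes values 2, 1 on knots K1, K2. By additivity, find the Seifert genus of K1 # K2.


The Seifert genus is additive under connected sum.
Seifert genus(K1 # K2) = (2) + (1)
= 3

3


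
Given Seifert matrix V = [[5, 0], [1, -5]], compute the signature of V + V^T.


Step 1: V + V^T = [[10, 1], [1, -10]]
Step 2: trace = 0, det = -101
Step 3: Discriminant = 0^2 - 4*(-101) = 404
Step 4: Eigenvalues: 10.0499, -10.0499
Step 5: Signature = (# positive eigenvalues) - (# negative eigenvalues) = 0

0


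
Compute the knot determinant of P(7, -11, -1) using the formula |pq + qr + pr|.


Step 1: Compute pq + qr + pr.
pq = 7*(-11) = -77
qr = (-11)*(-1) = 11
pr = 7*(-1) = -7
pq + qr + pr = -77 + 11 + (-7) = -73
Step 2: Take absolute value.
det(P(7,-11,-1)) = |-73| = 73

73


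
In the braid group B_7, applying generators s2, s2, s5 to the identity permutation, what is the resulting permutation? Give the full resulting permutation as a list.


Starting with identity [1, 2, 3, 4, 5, 6, 7].
Apply generators in sequence:
  After s2: [1, 3, 2, 4, 5, 6, 7]
  After s2: [1, 2, 3, 4, 5, 6, 7]
  After s5: [1, 2, 3, 4, 6, 5, 7]
Final permutation: [1, 2, 3, 4, 6, 5, 7]

[1, 2, 3, 4, 6, 5, 7]


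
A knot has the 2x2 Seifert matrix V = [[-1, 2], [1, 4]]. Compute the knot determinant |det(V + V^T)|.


Step 1: Form V + V^T where V = [[-1, 2], [1, 4]]
  V^T = [[-1, 1], [2, 4]]
  V + V^T = [[-2, 3], [3, 8]]
Step 2: det(V + V^T) = (-2)*8 - 3*3
  = -16 - 9 = -25
Step 3: Knot determinant = |det(V + V^T)| = |-25| = 25

25


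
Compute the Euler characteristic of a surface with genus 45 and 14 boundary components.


chi = 2 - 2g - b
= 2 - 2*45 - 14
= 2 - 90 - 14 = -102

-102


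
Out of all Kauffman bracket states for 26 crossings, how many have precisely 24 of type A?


We choose which 24 of 26 crossings get A-smoothings.
C(26, 24) = 26! / (24! * 2!)
= 325

325


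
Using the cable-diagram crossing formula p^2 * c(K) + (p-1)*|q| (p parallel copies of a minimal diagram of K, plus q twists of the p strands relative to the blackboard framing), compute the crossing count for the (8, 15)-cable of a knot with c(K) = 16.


Step 1: Each of the c(K) crossings of the companion diagram becomes p*p = p^2 crossings among the p parallel strands, and each of the |q| twists s_1 s_2 ... s_(p-1) adds (p-1) crossings.
  Crossings = p^2 * c(K) + (p-1)*|q|
Step 2: = 8^2 * 16 + (8-1)*15
Step 3: = 64*16 + 7*15
Step 4: = 1024 + 105 = 1129

1129


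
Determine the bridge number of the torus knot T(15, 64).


The bridge number of T(p,q) is min(p,q).
min(15, 64) = 15

15


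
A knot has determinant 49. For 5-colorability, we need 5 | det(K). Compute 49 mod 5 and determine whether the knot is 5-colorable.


Step 1: A knot is p-colorable if and only if p divides its determinant.
Step 2: Compute 49 mod 5.
49 = 9 * 5 + 4
Step 3: 49 mod 5 = 4
Step 4: The knot is 5-colorable: no

4


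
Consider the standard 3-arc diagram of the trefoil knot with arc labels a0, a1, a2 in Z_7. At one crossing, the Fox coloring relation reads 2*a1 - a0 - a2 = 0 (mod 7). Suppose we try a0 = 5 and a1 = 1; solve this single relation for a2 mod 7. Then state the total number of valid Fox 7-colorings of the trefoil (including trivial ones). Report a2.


Step 1: Apply the given crossing relation 2*a1 - a0 - a2 = 0 (mod 7).
  a2 = 2*a1 - a0 mod 7
  a2 = 2*1 - 5 mod 7
  a2 = 2 - 5 mod 7
  a2 = -3 mod 7 = 4
Step 2: The trefoil has determinant 3.
  Number of Fox p-colorings (p prime) is p^2 if p = 3, else p.
  Since 7 does not divide 3, only trivial (constant) colorings exist.
  (So the trial a0 = 5, a1 = 1 with a0 != a1 does NOT extend to a valid coloring of the whole trefoil: the other two crossing relations require 3*(a1 - a0) = 0 (mod 7), which fails.)
  Total colorings = 7
Step 3: a2 = 4, total Fox 7-colorings = 7

4


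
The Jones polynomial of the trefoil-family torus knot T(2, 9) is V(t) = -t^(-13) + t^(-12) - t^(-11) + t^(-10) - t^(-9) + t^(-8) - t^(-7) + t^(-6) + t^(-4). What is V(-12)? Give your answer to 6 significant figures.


Substituting t = -12 into V(t) = -t^(-13) + t^(-12) - t^(-11) + t^(-10) - t^(-9) + t^(-8) - t^(-7) + t^(-6) + t^(-4):
  (-)t^(-13) = 9.34639e-15
  (+)t^(-12) = 1.12157e-13
  (-)t^(-11) = 1.34588e-12
  (+)t^(-10) = 1.61506e-11
  (-)t^(-9) = 1.93807e-10
  (+)t^(-8) = 2.32568e-09
  (-)t^(-7) = 2.79082e-08
  (+)t^(-6) = 3.34898e-07
  (+)t^(-4) = 4.82253e-05
Sum = (9.34639e-15) + (1.12157e-13) + (1.34588e-12) + (1.61506e-11) + (1.93807e-10) + (2.32568e-09) + (2.79082e-08) + (3.34898e-07) + (4.82253e-05)
= 4.859065189e-05
Rounded to 6 significant figures: 4.85907e-05

4.85907e-05


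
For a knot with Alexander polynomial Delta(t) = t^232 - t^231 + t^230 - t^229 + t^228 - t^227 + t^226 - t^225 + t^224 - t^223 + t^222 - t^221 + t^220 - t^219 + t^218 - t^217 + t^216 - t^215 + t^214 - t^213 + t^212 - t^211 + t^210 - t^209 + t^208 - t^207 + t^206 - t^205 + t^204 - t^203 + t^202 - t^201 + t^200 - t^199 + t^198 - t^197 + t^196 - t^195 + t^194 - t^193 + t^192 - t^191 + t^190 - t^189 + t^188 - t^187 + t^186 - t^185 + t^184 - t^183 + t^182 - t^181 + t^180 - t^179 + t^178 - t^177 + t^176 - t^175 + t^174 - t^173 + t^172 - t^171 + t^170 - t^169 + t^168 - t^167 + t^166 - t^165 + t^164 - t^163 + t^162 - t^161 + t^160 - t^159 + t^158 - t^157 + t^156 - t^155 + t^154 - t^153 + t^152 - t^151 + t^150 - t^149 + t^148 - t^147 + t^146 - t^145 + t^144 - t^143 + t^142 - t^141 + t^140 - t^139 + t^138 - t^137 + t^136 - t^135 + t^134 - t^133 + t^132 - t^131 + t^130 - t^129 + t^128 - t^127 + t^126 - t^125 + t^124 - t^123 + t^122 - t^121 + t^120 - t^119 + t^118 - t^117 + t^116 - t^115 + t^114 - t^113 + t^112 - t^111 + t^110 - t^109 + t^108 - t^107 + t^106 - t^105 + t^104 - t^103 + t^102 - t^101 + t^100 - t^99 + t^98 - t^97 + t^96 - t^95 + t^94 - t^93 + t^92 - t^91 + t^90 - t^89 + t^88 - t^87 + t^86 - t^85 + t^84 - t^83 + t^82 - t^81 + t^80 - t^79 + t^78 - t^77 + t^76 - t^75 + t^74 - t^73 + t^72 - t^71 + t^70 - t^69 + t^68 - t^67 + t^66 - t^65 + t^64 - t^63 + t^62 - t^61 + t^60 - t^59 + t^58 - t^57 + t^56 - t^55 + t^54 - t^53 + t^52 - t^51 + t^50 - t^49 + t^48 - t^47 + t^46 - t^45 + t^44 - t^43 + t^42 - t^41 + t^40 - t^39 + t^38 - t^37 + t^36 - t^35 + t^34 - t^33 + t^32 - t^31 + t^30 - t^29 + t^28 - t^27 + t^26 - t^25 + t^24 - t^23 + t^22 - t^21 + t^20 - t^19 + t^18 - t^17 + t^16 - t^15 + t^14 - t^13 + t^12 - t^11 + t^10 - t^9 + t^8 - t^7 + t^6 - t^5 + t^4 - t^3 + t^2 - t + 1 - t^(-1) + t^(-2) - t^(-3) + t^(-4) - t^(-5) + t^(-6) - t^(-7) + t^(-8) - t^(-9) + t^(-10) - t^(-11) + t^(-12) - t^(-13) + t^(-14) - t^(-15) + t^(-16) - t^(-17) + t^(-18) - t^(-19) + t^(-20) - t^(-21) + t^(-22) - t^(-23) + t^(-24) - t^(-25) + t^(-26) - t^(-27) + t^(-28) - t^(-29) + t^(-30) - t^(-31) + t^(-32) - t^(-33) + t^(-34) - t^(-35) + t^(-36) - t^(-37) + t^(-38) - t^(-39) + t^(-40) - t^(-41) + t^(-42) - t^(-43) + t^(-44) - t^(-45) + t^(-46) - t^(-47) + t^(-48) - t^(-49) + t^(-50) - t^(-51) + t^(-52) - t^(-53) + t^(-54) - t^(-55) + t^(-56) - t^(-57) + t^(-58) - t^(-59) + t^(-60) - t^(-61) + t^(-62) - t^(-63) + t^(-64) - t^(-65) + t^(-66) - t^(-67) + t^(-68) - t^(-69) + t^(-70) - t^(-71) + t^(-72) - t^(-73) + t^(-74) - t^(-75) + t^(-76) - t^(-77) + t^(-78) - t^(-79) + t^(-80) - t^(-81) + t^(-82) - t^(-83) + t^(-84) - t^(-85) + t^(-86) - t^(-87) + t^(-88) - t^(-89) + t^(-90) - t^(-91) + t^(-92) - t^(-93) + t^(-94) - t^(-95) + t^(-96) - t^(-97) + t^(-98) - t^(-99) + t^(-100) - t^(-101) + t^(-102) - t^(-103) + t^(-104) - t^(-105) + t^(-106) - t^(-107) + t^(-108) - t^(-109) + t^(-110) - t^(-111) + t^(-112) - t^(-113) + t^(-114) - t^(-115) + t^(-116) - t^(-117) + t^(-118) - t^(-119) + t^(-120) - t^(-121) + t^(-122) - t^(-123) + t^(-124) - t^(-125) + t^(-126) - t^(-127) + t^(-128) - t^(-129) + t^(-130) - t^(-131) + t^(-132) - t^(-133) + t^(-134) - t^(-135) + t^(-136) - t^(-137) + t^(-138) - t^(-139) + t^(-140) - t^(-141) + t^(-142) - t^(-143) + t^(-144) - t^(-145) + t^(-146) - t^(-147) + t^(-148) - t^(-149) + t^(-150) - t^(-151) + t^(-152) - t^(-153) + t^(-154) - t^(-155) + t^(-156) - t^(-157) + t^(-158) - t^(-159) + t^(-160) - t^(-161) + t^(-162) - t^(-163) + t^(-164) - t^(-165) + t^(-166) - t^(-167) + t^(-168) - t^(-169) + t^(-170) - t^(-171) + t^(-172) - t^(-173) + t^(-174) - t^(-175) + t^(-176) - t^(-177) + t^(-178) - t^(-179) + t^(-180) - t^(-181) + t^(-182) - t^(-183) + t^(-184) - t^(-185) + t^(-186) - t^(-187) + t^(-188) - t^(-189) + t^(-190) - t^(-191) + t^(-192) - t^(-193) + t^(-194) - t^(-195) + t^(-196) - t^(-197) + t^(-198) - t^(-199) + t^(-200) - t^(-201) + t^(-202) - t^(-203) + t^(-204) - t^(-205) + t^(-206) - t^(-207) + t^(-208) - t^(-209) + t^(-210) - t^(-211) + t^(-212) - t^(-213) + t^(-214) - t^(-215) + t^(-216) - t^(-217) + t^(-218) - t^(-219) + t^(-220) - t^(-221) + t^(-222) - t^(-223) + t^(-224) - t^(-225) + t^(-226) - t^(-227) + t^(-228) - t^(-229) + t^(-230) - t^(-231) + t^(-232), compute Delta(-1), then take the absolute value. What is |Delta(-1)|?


Step 1: The polynomial has 465 terms with alternating signs, exponents from 232 down to -232.
Step 2: Substitute t = -1. The i-th term has coefficient (-1)^i and exponent (m-i),
  so its value is (-1)^i * (-1)^(m-i) = (-1)^m = 1 for every i.
Step 3: All 465 terms equal 1, so Delta(-1) = 465 * (1) = 465
Step 4: |Delta(-1)| = 465

465


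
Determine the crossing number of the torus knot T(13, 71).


For a torus knot T(p, q) with gcd(p,q)=1,
the crossing number is min(p*(q-1), q*(p-1)).
p*(q-1) = 13*70 = 910
q*(p-1) = 71*12 = 852
min(910, 852) = 852

852


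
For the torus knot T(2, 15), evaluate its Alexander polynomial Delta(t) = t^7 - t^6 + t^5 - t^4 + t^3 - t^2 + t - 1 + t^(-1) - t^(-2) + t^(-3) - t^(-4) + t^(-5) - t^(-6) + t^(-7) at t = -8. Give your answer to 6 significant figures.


Substituting t = -8 into Delta(t) = t^7 - t^6 + t^5 - t^4 + t^3 - t^2 + t - 1 + t^(-1) - t^(-2) + t^(-3) - t^(-4) + t^(-5) - t^(-6) + t^(-7):
Term values: (-2097152) + (-262144) + (-32768) + (-4096) + (-512) + (-64) + (-8) + (-1) + (-0.125) + (-0.015625) + (-0.00195312) + (-0.000244141) + (-3.05176e-05) + (-3.8147e-06) + (-4.76837e-07)
Sum = -2396745.143
Rounded to 6 significant figures: -2.39675e+06

-2.39675e+06


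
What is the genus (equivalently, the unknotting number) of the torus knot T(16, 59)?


For a torus knot T(p,q), both the unknotting number and genus equal (p-1)(q-1)/2.
= (16-1)(59-1)/2
= 15*58/2
= 870/2 = 435

435


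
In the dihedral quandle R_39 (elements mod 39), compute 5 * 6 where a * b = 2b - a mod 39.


5 * 6 = 2*6 - 5 mod 39
= 12 - 5 mod 39
= 7 mod 39 = 7

7


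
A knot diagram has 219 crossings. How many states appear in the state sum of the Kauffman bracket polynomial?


Each crossing contributes 2 choices (A-smoothing or B-smoothing).
Total states = 2^219 = 842498333348457493583344221469363458551160763204392890034487820288

842498333348457493583344221469363458551160763204392890034487820288
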